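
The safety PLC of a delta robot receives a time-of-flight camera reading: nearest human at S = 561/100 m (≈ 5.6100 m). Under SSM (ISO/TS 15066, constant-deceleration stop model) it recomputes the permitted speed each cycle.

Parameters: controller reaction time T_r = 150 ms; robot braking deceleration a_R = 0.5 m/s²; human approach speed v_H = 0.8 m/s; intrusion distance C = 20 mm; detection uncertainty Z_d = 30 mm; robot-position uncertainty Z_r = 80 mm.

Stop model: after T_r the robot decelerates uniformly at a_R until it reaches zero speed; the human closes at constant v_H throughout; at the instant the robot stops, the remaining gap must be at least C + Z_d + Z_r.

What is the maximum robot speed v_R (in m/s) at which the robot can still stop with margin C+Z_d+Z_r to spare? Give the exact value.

quadratic (1)·v² + (7/4)·v + (-134/25) = 0
  disc = (7/4)² − 4·(1)·(-134/25) = 9801/400 ; √disc = 99/20
  v_R = (−(7/4) + 99/20) / (2·(1)) = 8/5 m/s
check:
stop time T_s = (8/5)/(1/2) = 3.2000 s
robot in T_r: 1.6000·0.1500 = 0.2400 m
braking distance = 1.6000²/(2·0.5000) = 2.5600 m
human over T_r+T_s: 0.8000·(0.1500+3.2000) = 2.6800 m
residual clearance needed = 0.0200+0.0300+0.0800 = 0.1300 m
sum ≈ 0.2400+2.5600+2.6800+0.1300 ≈ 5.6100 m = S ✓

v_R_max = 8/5 m/s = 1.6000 m/s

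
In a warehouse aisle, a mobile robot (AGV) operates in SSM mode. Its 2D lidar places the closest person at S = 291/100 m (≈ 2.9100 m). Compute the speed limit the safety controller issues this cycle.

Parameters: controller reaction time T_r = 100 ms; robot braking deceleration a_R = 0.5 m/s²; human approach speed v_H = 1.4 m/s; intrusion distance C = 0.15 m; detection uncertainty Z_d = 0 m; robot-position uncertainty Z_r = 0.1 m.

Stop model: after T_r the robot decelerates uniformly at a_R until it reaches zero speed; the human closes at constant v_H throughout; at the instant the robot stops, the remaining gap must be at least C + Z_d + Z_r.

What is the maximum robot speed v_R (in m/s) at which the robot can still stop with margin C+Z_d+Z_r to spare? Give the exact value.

at the boundary: (1)·v² + (29/10)·v + (-63/25) = 0
  disc = (29/10)² − 4·(1)·(-63/25) = 1849/100 ; √disc = 43/10
  v_R = (−(29/10) + 43/10) / (2·(1)) = 7/10 m/s
check:
T_s = v_R/a_R = (7/10)/(1/2) = 1.4000 s
robot covers v_R·T_r = 0.7000·0.1000 = 0.0700 m before braking
braking distance = 0.7000²/(2·0.5000) = 0.4900 m
person approaches 1.4000·(0.1000+1.4000) = 2.1000 m
residual clearance needed = 0.1500+0.0000+0.1000 = 0.2500 m
sum ≈ 0.0700+0.4900+2.1000+0.2500 ≈ 2.9100 m = S ✓

v_R_max = 7/10 m/s = 0.7000 m/s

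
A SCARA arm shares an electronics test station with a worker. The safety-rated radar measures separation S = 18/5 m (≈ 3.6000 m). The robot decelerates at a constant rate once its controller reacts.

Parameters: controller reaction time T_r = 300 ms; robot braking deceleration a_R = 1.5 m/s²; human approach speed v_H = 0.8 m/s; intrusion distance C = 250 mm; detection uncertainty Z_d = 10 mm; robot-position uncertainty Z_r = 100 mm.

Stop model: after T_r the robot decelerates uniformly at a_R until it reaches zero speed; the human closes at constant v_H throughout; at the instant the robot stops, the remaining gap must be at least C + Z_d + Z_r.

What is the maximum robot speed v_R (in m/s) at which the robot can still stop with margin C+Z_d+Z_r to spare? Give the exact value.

v_R_max = 2 m/s = 2.0000 m/s

at the boundary: (1/3)·v² + (5/6)·v + (-3) = 0
  disc = (5/6)² − 4·(1/3)·(-3) = 169/36 ; √disc = 13/6
  v_R = (−(5/6) + 13/6) / (2·(1/3)) = 2 m/s
check:
braking lasts T_s = 2/(3/2) = 1.3333 s
reaction-phase robot travel = 2.0000·0.3000 = 0.6000 m
robot under decel: 2.0000²/(2·1.5000) = 1.3333 m
human closes 0.8000·1.6333 = 1.3067 m
residual clearance needed = 0.2500+0.0100+0.1000 = 0.3600 m
sum ≈ 0.6000+1.3333+1.3067+0.3600 ≈ 3.6000 m = S ✓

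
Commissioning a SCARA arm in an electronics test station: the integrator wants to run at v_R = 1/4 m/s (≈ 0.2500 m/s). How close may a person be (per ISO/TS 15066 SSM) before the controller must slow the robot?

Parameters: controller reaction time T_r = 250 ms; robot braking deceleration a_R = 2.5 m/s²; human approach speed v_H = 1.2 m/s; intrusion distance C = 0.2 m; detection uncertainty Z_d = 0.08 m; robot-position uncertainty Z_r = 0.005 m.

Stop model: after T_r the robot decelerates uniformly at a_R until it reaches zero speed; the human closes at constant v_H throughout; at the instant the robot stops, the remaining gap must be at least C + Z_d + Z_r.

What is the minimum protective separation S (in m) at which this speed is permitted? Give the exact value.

S_min = 39/50 m = 0.7800 m

braking lasts T_s = (1/4)/(5/2) = 0.1000 s
robot in T_r: 0.2500·0.2500 = 0.0625 m
robot covers 0.2500·0.1000 − ½·2.5000·0.1000² = 0.0125 m while stopping
person approaches 1.2000·(0.2500+0.1000) = 0.4200 m
residual clearance needed = 0.2000+0.0800+0.0050 = 0.2850 m
S_min ≈ 0.0625+0.0125+0.4200+0.2850  ⇒  S_min = 39/50 m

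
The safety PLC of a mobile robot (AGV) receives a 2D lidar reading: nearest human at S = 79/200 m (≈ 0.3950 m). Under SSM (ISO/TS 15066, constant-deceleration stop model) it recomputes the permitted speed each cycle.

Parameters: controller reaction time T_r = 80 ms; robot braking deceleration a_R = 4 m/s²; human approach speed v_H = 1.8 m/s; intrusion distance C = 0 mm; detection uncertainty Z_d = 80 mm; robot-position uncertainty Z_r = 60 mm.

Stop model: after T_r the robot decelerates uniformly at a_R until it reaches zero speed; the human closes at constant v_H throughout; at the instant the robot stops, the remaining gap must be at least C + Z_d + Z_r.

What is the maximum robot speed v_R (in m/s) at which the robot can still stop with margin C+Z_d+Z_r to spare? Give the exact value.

v_R_max = 1/5 m/s = 0.2000 m/s

at the boundary: (1/8)·v² + (53/100)·v + (-111/1000) = 0
  disc = (53/100)² − 4·(1/8)·(-111/1000) = 841/2500 ; √disc = 29/50
  v_R = (−(53/100) + 29/50) / (2·(1/8)) = 1/5 m/s
check:
braking lasts T_s = (1/5)/4 = 0.0500 s
robot covers v_R·T_r = 0.2000·0.0800 = 0.0160 m before braking
braking distance = 0.2000²/(2·4.0000) = 0.0050 m
human closes 1.8000·0.1300 = 0.2340 m
C+Z_d+Z_r = 0.0000+0.0800+0.0600 = 0.1400 m
sum ≈ 0.0160+0.0050+0.2340+0.1400 ≈ 0.3950 m = S ✓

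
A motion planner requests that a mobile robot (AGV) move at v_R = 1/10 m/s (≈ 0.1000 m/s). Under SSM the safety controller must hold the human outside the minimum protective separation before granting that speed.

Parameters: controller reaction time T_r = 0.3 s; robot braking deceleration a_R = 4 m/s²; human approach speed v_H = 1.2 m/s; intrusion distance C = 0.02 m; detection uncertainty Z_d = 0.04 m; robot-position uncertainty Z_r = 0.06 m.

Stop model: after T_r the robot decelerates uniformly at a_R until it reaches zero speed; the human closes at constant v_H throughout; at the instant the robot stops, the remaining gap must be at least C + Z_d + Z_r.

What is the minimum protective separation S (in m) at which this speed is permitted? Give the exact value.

braking lasts T_s = (1/10)/4 = 0.0250 s
robot covers v_R·T_r = 0.1000·0.3000 = 0.0300 m before braking
robot under decel: 0.1000²/(2·4.0000) = 0.0013 m
human closes 1.2000·0.3250 = 0.3900 m
residual clearance needed = 0.0200+0.0400+0.0600 = 0.1200 m
S_min ≈ 0.0300+0.0013+0.3900+0.1200  ⇒  S_min = 433/800 m

S_min = 433/800 m = 0.5413 m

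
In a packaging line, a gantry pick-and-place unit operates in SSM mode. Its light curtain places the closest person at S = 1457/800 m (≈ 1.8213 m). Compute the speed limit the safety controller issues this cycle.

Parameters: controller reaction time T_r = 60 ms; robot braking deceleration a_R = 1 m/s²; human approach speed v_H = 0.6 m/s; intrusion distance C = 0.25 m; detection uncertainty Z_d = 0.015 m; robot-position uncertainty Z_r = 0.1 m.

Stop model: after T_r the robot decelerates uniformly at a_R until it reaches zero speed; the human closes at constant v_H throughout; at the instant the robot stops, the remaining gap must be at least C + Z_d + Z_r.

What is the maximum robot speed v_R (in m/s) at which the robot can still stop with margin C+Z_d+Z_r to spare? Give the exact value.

collect terms ⇒ (1/2)·v_R² + (33/50)·v_R + (-5681/4000) = 0
  disc = (33/50)² − 4·(1/2)·(-5681/4000) = 32761/10000 ; √disc = 181/100
  v_R = (−(33/50) + 181/100) / (2·(1/2)) = 23/20 m/s
check:
stop time T_s = (23/20)/1 = 1.1500 s
robot in T_r: 1.1500·0.0600 = 0.0690 m
robot under decel: 1.1500²/(2·1.0000) = 0.6613 m
human closes 0.6000·1.2100 = 0.7260 m
residual clearance needed = 0.2500+0.0150+0.1000 = 0.3650 m
sum ≈ 0.0690+0.6613+0.7260+0.3650 ≈ 1.8213 m = S ✓

v_R_max = 23/20 m/s = 1.1500 m/s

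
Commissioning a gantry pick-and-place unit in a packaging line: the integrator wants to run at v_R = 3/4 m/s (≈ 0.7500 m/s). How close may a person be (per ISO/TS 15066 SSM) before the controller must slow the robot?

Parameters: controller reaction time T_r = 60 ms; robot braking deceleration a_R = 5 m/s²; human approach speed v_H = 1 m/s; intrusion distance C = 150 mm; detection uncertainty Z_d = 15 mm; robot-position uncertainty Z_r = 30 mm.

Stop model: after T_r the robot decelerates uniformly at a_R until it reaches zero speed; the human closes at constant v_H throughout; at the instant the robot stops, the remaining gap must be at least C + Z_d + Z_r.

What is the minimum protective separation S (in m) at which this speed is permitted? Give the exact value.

stop time T_s = (3/4)/5 = 0.1500 s
reaction-phase robot travel = 0.7500·0.0600 = 0.0450 m
robot covers 0.7500·0.1500 − ½·5.0000·0.1500² = 0.0563 m while stopping
human closes 1.0000·0.2100 = 0.2100 m
margins: 0.1500+0.0150+0.0300 = 0.1950 m
S_min ≈ 0.0450+0.0563+0.2100+0.1950  ⇒  S_min = 81/160 m

S_min = 81/160 m = 0.5062 m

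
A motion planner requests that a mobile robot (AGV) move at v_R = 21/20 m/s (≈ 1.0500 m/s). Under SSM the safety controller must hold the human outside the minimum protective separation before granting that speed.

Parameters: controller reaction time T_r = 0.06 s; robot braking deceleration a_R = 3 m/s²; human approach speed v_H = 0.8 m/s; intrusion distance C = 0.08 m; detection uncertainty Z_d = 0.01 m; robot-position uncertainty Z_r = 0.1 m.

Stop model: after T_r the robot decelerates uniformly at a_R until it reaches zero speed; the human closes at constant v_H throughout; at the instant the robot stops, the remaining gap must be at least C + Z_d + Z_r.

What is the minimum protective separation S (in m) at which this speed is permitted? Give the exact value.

braking lasts T_s = (21/20)/3 = 0.3500 s
robot in T_r: 1.0500·0.0600 = 0.0630 m
robot under decel: 1.0500²/(2·3.0000) = 0.1837 m
human closes 0.8000·0.4100 = 0.3280 m
margins: 0.0800+0.0100+0.1000 = 0.1900 m
S_min ≈ 0.0630+0.1837+0.3280+0.1900  ⇒  S_min = 3059/4000 m

S_min = 3059/4000 m = 0.7648 m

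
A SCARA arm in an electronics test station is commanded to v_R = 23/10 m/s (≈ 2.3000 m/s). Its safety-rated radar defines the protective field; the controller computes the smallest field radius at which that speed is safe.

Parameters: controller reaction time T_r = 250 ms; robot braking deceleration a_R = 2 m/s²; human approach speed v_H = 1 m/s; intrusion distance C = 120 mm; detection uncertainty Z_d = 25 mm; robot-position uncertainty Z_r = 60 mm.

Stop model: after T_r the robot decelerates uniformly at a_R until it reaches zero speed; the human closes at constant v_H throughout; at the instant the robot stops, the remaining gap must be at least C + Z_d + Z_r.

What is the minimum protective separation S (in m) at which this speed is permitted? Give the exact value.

braking lasts T_s = (23/10)/2 = 1.1500 s
robot in T_r: 2.3000·0.2500 = 0.5750 m
robot covers 2.3000·1.1500 − ½·2.0000·1.1500² = 1.3225 m while stopping
human closes 1.0000·1.4000 = 1.4000 m
residual clearance needed = 0.1200+0.0250+0.0600 = 0.2050 m
S_min ≈ 0.5750+1.3225+1.4000+0.2050  ⇒  S_min = 1401/400 m

S_min = 1401/400 m = 3.5025 m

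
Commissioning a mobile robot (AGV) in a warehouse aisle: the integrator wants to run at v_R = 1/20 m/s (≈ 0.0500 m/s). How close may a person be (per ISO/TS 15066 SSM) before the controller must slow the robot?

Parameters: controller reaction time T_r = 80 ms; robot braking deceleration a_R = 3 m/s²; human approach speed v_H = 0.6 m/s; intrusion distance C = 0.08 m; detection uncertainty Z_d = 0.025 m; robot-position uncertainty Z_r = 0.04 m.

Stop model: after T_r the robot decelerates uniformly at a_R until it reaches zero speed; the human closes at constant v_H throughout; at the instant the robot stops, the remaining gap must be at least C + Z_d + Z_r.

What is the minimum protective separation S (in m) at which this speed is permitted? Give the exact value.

S_min = 2489/12000 m = 0.2074 m

braking lasts T_s = (1/20)/3 = 0.0167 s
reaction-phase robot travel = 0.0500·0.0800 = 0.0040 m
braking distance = 0.0500²/(2·3.0000) = 0.0004 m
person approaches 0.6000·(0.0800+0.0167) = 0.0580 m
C+Z_d+Z_r = 0.0800+0.0250+0.0400 = 0.1450 m
S_min ≈ 0.0040+0.0004+0.0580+0.1450  ⇒  S_min = 2489/12000 m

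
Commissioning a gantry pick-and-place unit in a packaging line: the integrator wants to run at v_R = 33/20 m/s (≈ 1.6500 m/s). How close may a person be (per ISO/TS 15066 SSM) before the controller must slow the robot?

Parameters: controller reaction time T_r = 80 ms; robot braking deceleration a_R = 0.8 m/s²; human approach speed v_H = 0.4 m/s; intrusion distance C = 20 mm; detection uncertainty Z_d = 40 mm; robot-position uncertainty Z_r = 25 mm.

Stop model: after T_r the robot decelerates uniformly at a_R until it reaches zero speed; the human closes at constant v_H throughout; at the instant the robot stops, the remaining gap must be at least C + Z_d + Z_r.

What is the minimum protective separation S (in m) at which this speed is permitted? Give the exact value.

S_min = 44409/16000 m = 2.7756 m

stop time T_s = (33/20)/(4/5) = 2.0625 s
robot covers v_R·T_r = 1.6500·0.0800 = 0.1320 m before braking
robot covers 1.6500·2.0625 − ½·0.8000·2.0625² = 1.7016 m while stopping
person approaches 0.4000·(0.0800+2.0625) = 0.8570 m
C+Z_d+Z_r = 0.0200+0.0400+0.0250 = 0.0850 m
S_min ≈ 0.1320+1.7016+0.8570+0.0850  ⇒  S_min = 44409/16000 m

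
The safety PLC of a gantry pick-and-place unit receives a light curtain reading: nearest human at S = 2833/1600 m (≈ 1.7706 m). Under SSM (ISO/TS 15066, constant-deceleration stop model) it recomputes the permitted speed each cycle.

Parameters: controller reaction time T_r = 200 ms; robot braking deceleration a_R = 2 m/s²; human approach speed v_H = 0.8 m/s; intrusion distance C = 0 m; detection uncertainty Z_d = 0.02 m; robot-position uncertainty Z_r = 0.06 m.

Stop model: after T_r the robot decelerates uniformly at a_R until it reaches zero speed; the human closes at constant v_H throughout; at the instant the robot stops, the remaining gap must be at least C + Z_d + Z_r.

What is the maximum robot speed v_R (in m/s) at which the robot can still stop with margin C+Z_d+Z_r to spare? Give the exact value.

quadratic (1/4)·v² + (3/5)·v + (-2449/1600) = 0
  disc = (3/5)² − 4·(1/4)·(-2449/1600) = 121/64 ; √disc = 11/8
  v_R = (−(3/5) + 11/8) / (2·(1/4)) = 31/20 m/s
check:
stop time T_s = (31/20)/2 = 0.7750 s
reaction-phase robot travel = 1.5500·0.2000 = 0.3100 m
braking distance = 1.5500²/(2·2.0000) = 0.6006 m
human over T_r+T_s: 0.8000·(0.2000+0.7750) = 0.7800 m
residual clearance needed = 0.0000+0.0200+0.0600 = 0.0800 m
sum ≈ 0.3100+0.6006+0.7800+0.0800 ≈ 1.7706 m = S ✓

v_R_max = 31/20 m/s = 1.5500 m/s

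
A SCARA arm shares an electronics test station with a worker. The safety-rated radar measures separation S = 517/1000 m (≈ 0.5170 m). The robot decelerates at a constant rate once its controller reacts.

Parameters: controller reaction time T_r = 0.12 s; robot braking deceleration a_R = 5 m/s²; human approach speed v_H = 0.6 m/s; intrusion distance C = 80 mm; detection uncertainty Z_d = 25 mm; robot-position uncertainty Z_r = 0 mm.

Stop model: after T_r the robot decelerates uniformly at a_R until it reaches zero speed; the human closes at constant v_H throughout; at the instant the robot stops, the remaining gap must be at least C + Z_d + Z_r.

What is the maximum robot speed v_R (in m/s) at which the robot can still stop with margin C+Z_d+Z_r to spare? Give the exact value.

at the boundary: (1/10)·v² + (6/25)·v + (-17/50) = 0
  disc = (6/25)² − 4·(1/10)·(-17/50) = 121/625 ; √disc = 11/25
  v_R = (−(6/25) + 11/25) / (2·(1/10)) = 1 m/s
check:
braking lasts T_s = 1/5 = 0.2000 s
reaction-phase robot travel = 1.0000·0.1200 = 0.1200 m
braking distance = 1.0000²/(2·5.0000) = 0.1000 m
human closes 0.6000·0.3200 = 0.1920 m
residual clearance needed = 0.0800+0.0250+0.0000 = 0.1050 m
sum ≈ 0.1200+0.1000+0.1920+0.1050 ≈ 0.5170 m = S ✓

v_R_max = 1 m/s = 1.0000 m/s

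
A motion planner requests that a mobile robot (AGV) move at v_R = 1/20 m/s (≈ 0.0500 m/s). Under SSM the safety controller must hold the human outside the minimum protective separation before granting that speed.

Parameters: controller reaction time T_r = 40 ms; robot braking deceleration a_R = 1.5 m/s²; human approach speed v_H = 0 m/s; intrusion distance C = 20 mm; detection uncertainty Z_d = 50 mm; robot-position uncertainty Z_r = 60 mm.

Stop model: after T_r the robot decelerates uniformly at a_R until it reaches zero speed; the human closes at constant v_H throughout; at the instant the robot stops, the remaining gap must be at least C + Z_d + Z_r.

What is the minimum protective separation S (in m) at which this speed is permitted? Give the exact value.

S_min = 797/6000 m = 0.1328 m

braking lasts T_s = (1/20)/(3/2) = 0.0333 s
robot in T_r: 0.0500·0.0400 = 0.0020 m
robot under decel: 0.0500²/(2·1.5000) = 0.0008 m
human over T_r+T_s: 0.0000·(0.0400+0.0333) = 0.0000 m
C+Z_d+Z_r = 0.0200+0.0500+0.0600 = 0.1300 m
S_min ≈ 0.0020+0.0008+0.0000+0.1300  ⇒  S_min = 797/6000 m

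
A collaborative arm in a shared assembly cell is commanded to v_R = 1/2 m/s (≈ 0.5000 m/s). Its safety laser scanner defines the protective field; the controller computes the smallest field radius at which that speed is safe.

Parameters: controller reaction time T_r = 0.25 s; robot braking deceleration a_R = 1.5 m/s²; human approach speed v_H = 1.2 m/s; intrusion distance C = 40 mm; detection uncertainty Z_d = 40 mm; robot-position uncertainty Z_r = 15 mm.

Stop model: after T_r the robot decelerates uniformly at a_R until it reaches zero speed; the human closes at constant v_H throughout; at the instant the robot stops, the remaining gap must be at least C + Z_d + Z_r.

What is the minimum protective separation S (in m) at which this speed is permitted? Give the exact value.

stop time T_s = (1/2)/(3/2) = 0.3333 s
reaction-phase robot travel = 0.5000·0.2500 = 0.1250 m
robot covers 0.5000·0.3333 − ½·1.5000·0.3333² = 0.0833 m while stopping
human over T_r+T_s: 1.2000·(0.2500+0.3333) = 0.7000 m
residual clearance needed = 0.0400+0.0400+0.0150 = 0.0950 m
S_min ≈ 0.1250+0.0833+0.7000+0.0950  ⇒  S_min = 301/300 m

S_min = 301/300 m = 1.0033 m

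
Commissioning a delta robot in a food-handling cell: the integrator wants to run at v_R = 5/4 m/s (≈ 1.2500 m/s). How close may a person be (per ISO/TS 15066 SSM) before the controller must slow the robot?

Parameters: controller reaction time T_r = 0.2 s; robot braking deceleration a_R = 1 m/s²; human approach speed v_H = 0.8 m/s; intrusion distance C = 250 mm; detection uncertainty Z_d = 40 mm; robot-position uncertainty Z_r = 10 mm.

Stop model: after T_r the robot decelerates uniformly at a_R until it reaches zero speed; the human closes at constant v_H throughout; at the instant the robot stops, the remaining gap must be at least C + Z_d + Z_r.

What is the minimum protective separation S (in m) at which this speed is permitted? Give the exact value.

braking lasts T_s = (5/4)/1 = 1.2500 s
robot covers v_R·T_r = 1.2500·0.2000 = 0.2500 m before braking
robot under decel: 1.2500²/(2·1.0000) = 0.7812 m
human closes 0.8000·1.4500 = 1.1600 m
C+Z_d+Z_r = 0.2500+0.0400+0.0100 = 0.3000 m
S_min ≈ 0.2500+0.7812+1.1600+0.3000  ⇒  S_min = 1993/800 m

S_min = 1993/800 m = 2.4912 m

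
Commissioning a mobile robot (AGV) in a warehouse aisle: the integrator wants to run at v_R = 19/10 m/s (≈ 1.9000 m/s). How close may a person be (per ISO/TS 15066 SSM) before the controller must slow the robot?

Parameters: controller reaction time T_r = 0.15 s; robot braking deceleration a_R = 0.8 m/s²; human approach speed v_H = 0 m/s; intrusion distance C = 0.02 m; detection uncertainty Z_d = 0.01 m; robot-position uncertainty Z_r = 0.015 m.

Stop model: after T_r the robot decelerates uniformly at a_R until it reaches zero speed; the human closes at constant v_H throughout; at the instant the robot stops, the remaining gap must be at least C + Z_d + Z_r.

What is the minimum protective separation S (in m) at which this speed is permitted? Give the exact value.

T_s = v_R/a_R = (19/10)/(4/5) = 2.3750 s
robot in T_r: 1.9000·0.1500 = 0.2850 m
robot under decel: 1.9000²/(2·0.8000) = 2.2563 m
person approaches 0.0000·(0.1500+2.3750) = 0.0000 m
margins: 0.0200+0.0100+0.0150 = 0.0450 m
S_min ≈ 0.2850+2.2563+0.0000+0.0450  ⇒  S_min = 2069/800 m

S_min = 2069/800 m = 2.5863 m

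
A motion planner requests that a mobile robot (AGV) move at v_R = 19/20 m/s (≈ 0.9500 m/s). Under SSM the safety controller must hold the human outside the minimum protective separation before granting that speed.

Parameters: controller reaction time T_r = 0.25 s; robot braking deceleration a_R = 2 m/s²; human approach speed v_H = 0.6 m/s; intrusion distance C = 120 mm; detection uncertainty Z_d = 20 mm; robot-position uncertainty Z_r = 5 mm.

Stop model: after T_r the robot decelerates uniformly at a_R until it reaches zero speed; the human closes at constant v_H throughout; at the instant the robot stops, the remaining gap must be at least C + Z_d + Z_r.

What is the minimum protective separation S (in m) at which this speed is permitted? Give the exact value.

T_s = v_R/a_R = (19/20)/2 = 0.4750 s
reaction-phase robot travel = 0.9500·0.2500 = 0.2375 m
braking distance = 0.9500²/(2·2.0000) = 0.2256 m
human over T_r+T_s: 0.6000·(0.2500+0.4750) = 0.4350 m
margins: 0.1200+0.0200+0.0050 = 0.1450 m
S_min ≈ 0.2375+0.2256+0.4350+0.1450  ⇒  S_min = 1669/1600 m

S_min = 1669/1600 m = 1.0431 m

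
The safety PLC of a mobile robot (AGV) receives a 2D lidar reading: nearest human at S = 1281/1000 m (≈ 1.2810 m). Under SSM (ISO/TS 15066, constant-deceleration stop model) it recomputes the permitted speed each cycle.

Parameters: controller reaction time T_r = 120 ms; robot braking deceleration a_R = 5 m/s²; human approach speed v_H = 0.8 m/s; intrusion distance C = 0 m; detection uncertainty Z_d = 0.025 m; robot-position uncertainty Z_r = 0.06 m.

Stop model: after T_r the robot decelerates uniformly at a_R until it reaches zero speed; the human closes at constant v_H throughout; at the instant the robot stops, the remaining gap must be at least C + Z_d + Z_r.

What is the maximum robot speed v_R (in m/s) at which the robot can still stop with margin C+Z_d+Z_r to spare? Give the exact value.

v_R_max = 11/5 m/s = 2.2000 m/s

collect terms ⇒ (1/10)·v_R² + (7/25)·v_R + (-11/10) = 0
  disc = (7/25)² − 4·(1/10)·(-11/10) = 324/625 ; √disc = 18/25
  v_R = (−(7/25) + 18/25) / (2·(1/10)) = 11/5 m/s
check:
T_s = v_R/a_R = (11/5)/5 = 0.4400 s
robot covers v_R·T_r = 2.2000·0.1200 = 0.2640 m before braking
robot under decel: 2.2000²/(2·5.0000) = 0.4840 m
person approaches 0.8000·(0.1200+0.4400) = 0.4480 m
C+Z_d+Z_r = 0.0000+0.0250+0.0600 = 0.0850 m
sum ≈ 0.2640+0.4840+0.4480+0.0850 ≈ 1.2810 m = S ✓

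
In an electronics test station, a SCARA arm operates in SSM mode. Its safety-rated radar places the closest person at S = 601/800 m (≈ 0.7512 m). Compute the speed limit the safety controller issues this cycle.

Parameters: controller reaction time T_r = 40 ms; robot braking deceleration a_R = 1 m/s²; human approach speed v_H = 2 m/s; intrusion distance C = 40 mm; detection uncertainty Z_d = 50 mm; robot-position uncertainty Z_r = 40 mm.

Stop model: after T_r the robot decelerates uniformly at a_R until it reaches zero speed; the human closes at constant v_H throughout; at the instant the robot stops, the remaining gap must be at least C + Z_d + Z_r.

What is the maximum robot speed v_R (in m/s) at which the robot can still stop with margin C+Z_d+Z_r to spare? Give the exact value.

at the boundary: (1/2)·v² + (51/25)·v + (-433/800) = 0
  disc = (51/25)² − 4·(1/2)·(-433/800) = 52441/10000 ; √disc = 229/100
  v_R = (−(51/25) + 229/100) / (2·(1/2)) = 1/4 m/s
check:
braking lasts T_s = (1/4)/1 = 0.2500 s
reaction-phase robot travel = 0.2500·0.0400 = 0.0100 m
braking distance = 0.2500²/(2·1.0000) = 0.0312 m
human closes 2.0000·0.2900 = 0.5800 m
margins: 0.0400+0.0500+0.0400 = 0.1300 m
sum ≈ 0.0100+0.0312+0.5800+0.1300 ≈ 0.7512 m = S ✓

v_R_max = 1/4 m/s = 0.2500 m/s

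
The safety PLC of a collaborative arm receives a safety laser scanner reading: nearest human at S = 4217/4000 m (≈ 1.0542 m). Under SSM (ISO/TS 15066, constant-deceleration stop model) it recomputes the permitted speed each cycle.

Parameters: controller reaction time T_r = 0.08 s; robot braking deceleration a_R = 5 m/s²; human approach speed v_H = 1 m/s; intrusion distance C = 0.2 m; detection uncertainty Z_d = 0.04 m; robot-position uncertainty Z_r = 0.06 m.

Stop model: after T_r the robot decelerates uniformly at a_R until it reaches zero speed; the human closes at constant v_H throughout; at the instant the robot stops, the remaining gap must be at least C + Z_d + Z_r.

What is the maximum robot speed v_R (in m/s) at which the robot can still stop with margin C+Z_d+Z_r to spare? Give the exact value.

at the boundary: (1/10)·v² + (7/25)·v + (-2697/4000) = 0
  disc = (7/25)² − 4·(1/10)·(-2697/4000) = 3481/10000 ; √disc = 59/100
  v_R = (−(7/25) + 59/100) / (2·(1/10)) = 31/20 m/s
check:
T_s = v_R/a_R = (31/20)/5 = 0.3100 s
robot covers v_R·T_r = 1.5500·0.0800 = 0.1240 m before braking
robot covers 1.5500·0.3100 − ½·5.0000·0.3100² = 0.2402 m while stopping
human closes 1.0000·0.3900 = 0.3900 m
margins: 0.2000+0.0400+0.0600 = 0.3000 m
sum ≈ 0.1240+0.2402+0.3900+0.3000 ≈ 1.0542 m = S ✓

v_R_max = 31/20 m/s = 1.5500 m/s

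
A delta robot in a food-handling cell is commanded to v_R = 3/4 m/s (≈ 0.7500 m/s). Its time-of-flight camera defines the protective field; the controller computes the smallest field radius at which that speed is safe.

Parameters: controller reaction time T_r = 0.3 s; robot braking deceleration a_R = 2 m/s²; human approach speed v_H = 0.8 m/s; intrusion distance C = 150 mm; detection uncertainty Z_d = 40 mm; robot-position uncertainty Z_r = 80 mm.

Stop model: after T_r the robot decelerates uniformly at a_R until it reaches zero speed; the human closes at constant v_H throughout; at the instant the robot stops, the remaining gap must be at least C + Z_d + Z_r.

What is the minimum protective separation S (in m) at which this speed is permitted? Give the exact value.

stop time T_s = (3/4)/2 = 0.3750 s
reaction-phase robot travel = 0.7500·0.3000 = 0.2250 m
robot covers 0.7500·0.3750 − ½·2.0000·0.3750² = 0.1406 m while stopping
human closes 0.8000·0.6750 = 0.5400 m
residual clearance needed = 0.1500+0.0400+0.0800 = 0.2700 m
S_min ≈ 0.2250+0.1406+0.5400+0.2700  ⇒  S_min = 1881/1600 m

S_min = 1881/1600 m = 1.1756 m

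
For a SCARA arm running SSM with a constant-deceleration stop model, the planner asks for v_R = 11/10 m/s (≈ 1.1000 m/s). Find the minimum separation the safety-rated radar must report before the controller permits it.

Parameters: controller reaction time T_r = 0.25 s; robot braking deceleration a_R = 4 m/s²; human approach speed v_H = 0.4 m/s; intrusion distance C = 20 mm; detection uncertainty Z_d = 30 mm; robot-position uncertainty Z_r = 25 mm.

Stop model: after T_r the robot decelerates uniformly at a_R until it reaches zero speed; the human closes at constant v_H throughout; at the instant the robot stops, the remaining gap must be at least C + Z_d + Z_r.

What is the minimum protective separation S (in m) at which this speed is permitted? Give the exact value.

braking lasts T_s = (11/10)/4 = 0.2750 s
robot in T_r: 1.1000·0.2500 = 0.2750 m
braking distance = 1.1000²/(2·4.0000) = 0.1512 m
person approaches 0.4000·(0.2500+0.2750) = 0.2100 m
residual clearance needed = 0.0200+0.0300+0.0250 = 0.0750 m
S_min ≈ 0.2750+0.1512+0.2100+0.0750  ⇒  S_min = 569/800 m

S_min = 569/800 m = 0.7113 m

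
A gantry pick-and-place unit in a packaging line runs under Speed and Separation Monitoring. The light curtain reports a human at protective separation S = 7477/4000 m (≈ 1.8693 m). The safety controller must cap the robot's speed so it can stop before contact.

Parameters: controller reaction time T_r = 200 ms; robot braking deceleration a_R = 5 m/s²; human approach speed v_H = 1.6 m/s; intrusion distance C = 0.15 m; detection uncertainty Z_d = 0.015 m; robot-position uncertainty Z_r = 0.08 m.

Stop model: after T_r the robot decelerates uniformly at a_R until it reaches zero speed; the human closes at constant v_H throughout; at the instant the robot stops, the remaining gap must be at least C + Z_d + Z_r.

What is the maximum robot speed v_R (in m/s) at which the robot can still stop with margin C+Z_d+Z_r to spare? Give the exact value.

at the boundary: (1/10)·v² + (13/25)·v + (-5217/4000) = 0
  disc = (13/25)² − 4·(1/10)·(-5217/4000) = 7921/10000 ; √disc = 89/100
  v_R = (−(13/25) + 89/100) / (2·(1/10)) = 37/20 m/s
check:
T_s = v_R/a_R = (37/20)/5 = 0.3700 s
robot covers v_R·T_r = 1.8500·0.2000 = 0.3700 m before braking
robot covers 1.8500·0.3700 − ½·5.0000·0.3700² = 0.3422 m while stopping
person approaches 1.6000·(0.2000+0.3700) = 0.9120 m
margins: 0.1500+0.0150+0.0800 = 0.2450 m
sum ≈ 0.3700+0.3422+0.9120+0.2450 ≈ 1.8693 m = S ✓

v_R_max = 37/20 m/s = 1.8500 m/s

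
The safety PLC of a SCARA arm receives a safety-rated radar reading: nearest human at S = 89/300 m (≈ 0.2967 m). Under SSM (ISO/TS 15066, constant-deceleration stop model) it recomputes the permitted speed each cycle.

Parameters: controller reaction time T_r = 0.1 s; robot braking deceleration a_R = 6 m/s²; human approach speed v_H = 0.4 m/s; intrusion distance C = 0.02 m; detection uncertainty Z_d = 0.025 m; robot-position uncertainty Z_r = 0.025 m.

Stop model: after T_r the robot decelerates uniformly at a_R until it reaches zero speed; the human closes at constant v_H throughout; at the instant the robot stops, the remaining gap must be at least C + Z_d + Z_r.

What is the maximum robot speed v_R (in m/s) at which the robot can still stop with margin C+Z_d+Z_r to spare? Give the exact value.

v_R_max = 4/5 m/s = 0.8000 m/s

collect terms ⇒ (1/12)·v_R² + (1/6)·v_R + (-14/75) = 0
  disc = (1/6)² − 4·(1/12)·(-14/75) = 9/100 ; √disc = 3/10
  v_R = (−(1/6) + 3/10) / (2·(1/12)) = 4/5 m/s
check:
T_s = v_R/a_R = (4/5)/6 = 0.1333 s
reaction-phase robot travel = 0.8000·0.1000 = 0.0800 m
braking distance = 0.8000²/(2·6.0000) = 0.0533 m
person approaches 0.4000·(0.1000+0.1333) = 0.0933 m
C+Z_d+Z_r = 0.0200+0.0250+0.0250 = 0.0700 m
sum ≈ 0.0800+0.0533+0.0933+0.0700 ≈ 0.2967 m = S ✓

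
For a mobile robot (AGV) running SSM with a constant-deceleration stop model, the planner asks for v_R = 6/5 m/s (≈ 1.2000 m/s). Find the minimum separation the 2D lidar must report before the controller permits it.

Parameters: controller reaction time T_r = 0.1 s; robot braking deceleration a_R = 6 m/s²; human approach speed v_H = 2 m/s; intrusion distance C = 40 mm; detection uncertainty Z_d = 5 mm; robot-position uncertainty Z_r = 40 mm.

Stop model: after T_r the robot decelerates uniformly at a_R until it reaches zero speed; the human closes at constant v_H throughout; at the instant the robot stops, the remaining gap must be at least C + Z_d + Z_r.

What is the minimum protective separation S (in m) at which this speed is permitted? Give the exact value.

S_min = 37/40 m = 0.9250 m

stop time T_s = (6/5)/6 = 0.2000 s
robot in T_r: 1.2000·0.1000 = 0.1200 m
robot under decel: 1.2000²/(2·6.0000) = 0.1200 m
human over T_r+T_s: 2.0000·(0.1000+0.2000) = 0.6000 m
residual clearance needed = 0.0400+0.0050+0.0400 = 0.0850 m
S_min ≈ 0.1200+0.1200+0.6000+0.0850  ⇒  S_min = 37/40 m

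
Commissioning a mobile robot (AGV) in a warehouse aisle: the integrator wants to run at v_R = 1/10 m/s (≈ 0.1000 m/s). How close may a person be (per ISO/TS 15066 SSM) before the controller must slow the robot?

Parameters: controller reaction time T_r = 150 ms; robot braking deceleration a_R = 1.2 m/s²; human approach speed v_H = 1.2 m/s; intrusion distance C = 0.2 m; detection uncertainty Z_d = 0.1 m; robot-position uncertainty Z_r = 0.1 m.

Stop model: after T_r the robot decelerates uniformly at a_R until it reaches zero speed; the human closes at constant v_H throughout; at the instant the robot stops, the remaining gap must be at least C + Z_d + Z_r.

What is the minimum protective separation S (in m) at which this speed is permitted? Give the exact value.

T_s = v_R/a_R = (1/10)/(6/5) = 0.0833 s
robot covers v_R·T_r = 0.1000·0.1500 = 0.0150 m before braking
robot under decel: 0.1000²/(2·1.2000) = 0.0042 m
person approaches 1.2000·(0.1500+0.0833) = 0.2800 m
residual clearance needed = 0.2000+0.1000+0.1000 = 0.4000 m
S_min ≈ 0.0150+0.0042+0.2800+0.4000  ⇒  S_min = 839/1200 m

S_min = 839/1200 m = 0.6992 m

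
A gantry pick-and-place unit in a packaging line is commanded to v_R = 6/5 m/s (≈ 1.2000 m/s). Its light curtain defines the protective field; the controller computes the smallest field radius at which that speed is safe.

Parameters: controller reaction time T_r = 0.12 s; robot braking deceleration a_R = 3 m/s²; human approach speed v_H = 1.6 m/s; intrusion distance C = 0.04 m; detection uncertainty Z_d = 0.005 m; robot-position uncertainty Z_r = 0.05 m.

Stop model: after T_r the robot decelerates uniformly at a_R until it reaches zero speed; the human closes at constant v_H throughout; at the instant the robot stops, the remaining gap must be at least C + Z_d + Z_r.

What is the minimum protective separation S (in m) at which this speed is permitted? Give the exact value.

S_min = 1311/1000 m = 1.3110 m

T_s = v_R/a_R = (6/5)/3 = 0.4000 s
reaction-phase robot travel = 1.2000·0.1200 = 0.1440 m
braking distance = 1.2000²/(2·3.0000) = 0.2400 m
human over T_r+T_s: 1.6000·(0.1200+0.4000) = 0.8320 m
margins: 0.0400+0.0050+0.0500 = 0.0950 m
S_min ≈ 0.1440+0.2400+0.8320+0.0950  ⇒  S_min = 1311/1000 m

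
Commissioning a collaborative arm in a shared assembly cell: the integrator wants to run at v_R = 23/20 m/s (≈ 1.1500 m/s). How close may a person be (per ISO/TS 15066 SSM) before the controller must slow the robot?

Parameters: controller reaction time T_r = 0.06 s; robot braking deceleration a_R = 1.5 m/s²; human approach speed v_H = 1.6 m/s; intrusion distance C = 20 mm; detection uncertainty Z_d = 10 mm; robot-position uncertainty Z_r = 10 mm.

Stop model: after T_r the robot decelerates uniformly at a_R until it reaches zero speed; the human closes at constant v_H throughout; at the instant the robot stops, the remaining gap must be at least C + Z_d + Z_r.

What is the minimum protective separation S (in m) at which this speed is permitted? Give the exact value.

S_min = 749/400 m = 1.8725 m

braking lasts T_s = (23/20)/(3/2) = 0.7667 s
robot in T_r: 1.1500·0.0600 = 0.0690 m
braking distance = 1.1500²/(2·1.5000) = 0.4408 m
human over T_r+T_s: 1.6000·(0.0600+0.7667) = 1.3227 m
margins: 0.0200+0.0100+0.0100 = 0.0400 m
S_min ≈ 0.0690+0.4408+1.3227+0.0400  ⇒  S_min = 749/400 m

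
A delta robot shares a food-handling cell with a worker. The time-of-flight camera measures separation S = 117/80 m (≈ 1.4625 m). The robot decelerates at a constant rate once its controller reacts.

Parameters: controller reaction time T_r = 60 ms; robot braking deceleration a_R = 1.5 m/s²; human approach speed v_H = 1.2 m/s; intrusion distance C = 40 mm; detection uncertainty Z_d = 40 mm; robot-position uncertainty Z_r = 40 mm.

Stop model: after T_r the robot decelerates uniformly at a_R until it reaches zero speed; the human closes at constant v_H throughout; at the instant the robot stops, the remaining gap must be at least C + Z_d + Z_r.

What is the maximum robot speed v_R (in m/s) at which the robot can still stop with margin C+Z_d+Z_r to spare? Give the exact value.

at the boundary: (1/3)·v² + (43/50)·v + (-2541/2000) = 0
  disc = (43/50)² − 4·(1/3)·(-2541/2000) = 1521/625 ; √disc = 39/25
  v_R = (−(43/50) + 39/25) / (2·(1/3)) = 21/20 m/s
check:
T_s = v_R/a_R = (21/20)/(3/2) = 0.7000 s
robot in T_r: 1.0500·0.0600 = 0.0630 m
robot under decel: 1.0500²/(2·1.5000) = 0.3675 m
human over T_r+T_s: 1.2000·(0.0600+0.7000) = 0.9120 m
margins: 0.0400+0.0400+0.0400 = 0.1200 m
sum ≈ 0.0630+0.3675+0.9120+0.1200 ≈ 1.4625 m = S ✓

v_R_max = 21/20 m/s = 1.0500 m/s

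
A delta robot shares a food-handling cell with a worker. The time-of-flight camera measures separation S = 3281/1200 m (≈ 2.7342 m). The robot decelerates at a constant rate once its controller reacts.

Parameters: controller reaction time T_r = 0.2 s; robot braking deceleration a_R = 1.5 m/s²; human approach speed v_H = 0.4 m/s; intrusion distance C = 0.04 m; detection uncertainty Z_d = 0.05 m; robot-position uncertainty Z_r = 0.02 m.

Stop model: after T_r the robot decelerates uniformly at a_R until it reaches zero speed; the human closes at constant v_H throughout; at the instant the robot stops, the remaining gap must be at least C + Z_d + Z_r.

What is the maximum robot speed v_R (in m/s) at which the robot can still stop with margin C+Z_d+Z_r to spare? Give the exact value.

v_R_max = 43/20 m/s = 2.1500 m/s

at the boundary: (1/3)·v² + (7/15)·v + (-3053/1200) = 0
  disc = (7/15)² − 4·(1/3)·(-3053/1200) = 361/100 ; √disc = 19/10
  v_R = (−(7/15) + 19/10) / (2·(1/3)) = 43/20 m/s
check:
T_s = v_R/a_R = (43/20)/(3/2) = 1.4333 s
reaction-phase robot travel = 2.1500·0.2000 = 0.4300 m
braking distance = 2.1500²/(2·1.5000) = 1.5408 m
person approaches 0.4000·(0.2000+1.4333) = 0.6533 m
C+Z_d+Z_r = 0.0400+0.0500+0.0200 = 0.1100 m
sum ≈ 0.4300+1.5408+0.6533+0.1100 ≈ 2.7342 m = S ✓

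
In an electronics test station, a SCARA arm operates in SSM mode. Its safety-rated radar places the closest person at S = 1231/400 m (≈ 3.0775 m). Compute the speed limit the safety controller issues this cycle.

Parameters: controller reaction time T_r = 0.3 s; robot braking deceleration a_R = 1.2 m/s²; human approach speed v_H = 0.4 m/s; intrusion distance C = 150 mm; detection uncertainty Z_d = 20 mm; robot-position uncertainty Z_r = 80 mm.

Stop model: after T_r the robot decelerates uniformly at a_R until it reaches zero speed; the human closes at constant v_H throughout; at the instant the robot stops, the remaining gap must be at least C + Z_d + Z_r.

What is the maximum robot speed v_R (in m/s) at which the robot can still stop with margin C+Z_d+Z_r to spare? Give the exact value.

at the boundary: (5/12)·v² + (19/30)·v + (-1083/400) = 0
  disc = (19/30)² − 4·(5/12)·(-1083/400) = 17689/3600 ; √disc = 133/60
  v_R = (−(19/30) + 133/60) / (2·(5/12)) = 19/10 m/s
check:
T_s = v_R/a_R = (19/10)/(6/5) = 1.5833 s
reaction-phase robot travel = 1.9000·0.3000 = 0.5700 m
robot covers 1.9000·1.5833 − ½·1.2000·1.5833² = 1.5042 m while stopping
person approaches 0.4000·(0.3000+1.5833) = 0.7533 m
margins: 0.1500+0.0200+0.0800 = 0.2500 m
sum ≈ 0.5700+1.5042+0.7533+0.2500 ≈ 3.0775 m = S ✓

v_R_max = 19/10 m/s = 1.9000 m/s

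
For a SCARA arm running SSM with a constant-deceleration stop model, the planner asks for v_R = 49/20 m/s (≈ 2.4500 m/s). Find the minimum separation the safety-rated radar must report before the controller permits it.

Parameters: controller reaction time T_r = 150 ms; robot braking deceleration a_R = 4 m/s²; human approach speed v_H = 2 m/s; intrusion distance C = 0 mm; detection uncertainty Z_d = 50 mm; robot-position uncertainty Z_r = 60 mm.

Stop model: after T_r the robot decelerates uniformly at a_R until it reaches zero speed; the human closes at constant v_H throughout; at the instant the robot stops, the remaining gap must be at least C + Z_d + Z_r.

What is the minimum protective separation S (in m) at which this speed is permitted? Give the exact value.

S_min = 8809/3200 m = 2.7528 m

stop time T_s = (49/20)/4 = 0.6125 s
robot in T_r: 2.4500·0.1500 = 0.3675 m
braking distance = 2.4500²/(2·4.0000) = 0.7503 m
person approaches 2.0000·(0.1500+0.6125) = 1.5250 m
margins: 0.0000+0.0500+0.0600 = 0.1100 m
S_min ≈ 0.3675+0.7503+1.5250+0.1100  ⇒  S_min = 8809/3200 m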